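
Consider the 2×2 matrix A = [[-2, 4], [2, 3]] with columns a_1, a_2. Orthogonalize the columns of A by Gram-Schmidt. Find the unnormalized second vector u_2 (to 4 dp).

u_2 = (3.5000, 3.5000)

a_1 = (-2, 2); ‖a_1‖ = 2.8284, so e_1 = (-0.7071, 0.7071).
e_1·a_2 = (-0.7071)·4 + 0.7071·3 = -0.7071.
u_2 = a_2 + 0.7071·e_1 = (3.5000, 3.5000).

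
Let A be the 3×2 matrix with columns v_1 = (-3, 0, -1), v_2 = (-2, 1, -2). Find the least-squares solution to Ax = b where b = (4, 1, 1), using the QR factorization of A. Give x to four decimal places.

x = (-1.7308, 0.5385)

v_1 = (-3, 0, -1); ‖v_1‖ = 3.1623, so e_1 = (-0.9487, 0.0000, -0.3162).
e_1·v_2 = (-0.9487)·(-2) + 0.0000·1 + (-0.3162)·(-2) = 2.5298.
u_2 = v_2 − 2.5298·e_1 = (0.4000, 1.0000, -1.2000).
‖u_2‖ = 1.6125, so e_2 = (0.2481, 0.6202, -0.7442).
Qᵀb = (-4.1110, 0.8682).
Back-substitute: x_2 = 0.8682/1.6125 = 0.5385.
x_1 = (-4.1110 − 2.5298·0.5385)/3.1623 = -1.7308.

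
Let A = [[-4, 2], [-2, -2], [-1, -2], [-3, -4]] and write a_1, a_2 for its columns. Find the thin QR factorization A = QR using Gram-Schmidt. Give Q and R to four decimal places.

q_1 = a_1/‖a_1‖ = (-4, -2, -1, -3)/5.4772 = (-0.7303, -0.3651, -0.1826, -0.5477).
r_{12} = q_1·a_2 = 1.8257.
u_2 = a_2 − 1.8257·q_1 = (3.3333, -1.3333, -1.6667, -3.0000).
‖u_2‖ = 4.9666, so q_2 = (0.6712, -0.2685, -0.3356, -0.6040).

Q = [[-0.7303, 0.6712], [-0.3651, -0.2685], [-0.1826, -0.3356], [-0.5477, -0.6040]], R = [[5.4772, 1.8257], [0.0000, 4.9666]]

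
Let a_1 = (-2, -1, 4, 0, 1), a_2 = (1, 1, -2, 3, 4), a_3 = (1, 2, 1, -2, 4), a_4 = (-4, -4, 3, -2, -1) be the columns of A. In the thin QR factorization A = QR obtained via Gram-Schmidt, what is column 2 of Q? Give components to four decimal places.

e_2 = (0.0678, 0.1271, -0.1356, 0.5593, 0.8050)

a_1 = (-2, -1, 4, 0, 1); ‖a_1‖ = 4.6904, so e_1 = (-0.4264, -0.2132, 0.8528, 0.0000, 0.2132).
e_1·a_2 = (-0.4264)·1 + (-0.2132)·1 + 0.8528·(-2) + 0.0000·3 + 0.2132·4 = -1.4924.
u_2 = a_2 + 1.4924·e_1 = (0.3636, 0.6818, -0.7273, 3.0000, 4.3182).
‖u_2‖ = 5.3640, so e_2 = (0.0678, 0.1271, -0.1356, 0.5593, 0.8050).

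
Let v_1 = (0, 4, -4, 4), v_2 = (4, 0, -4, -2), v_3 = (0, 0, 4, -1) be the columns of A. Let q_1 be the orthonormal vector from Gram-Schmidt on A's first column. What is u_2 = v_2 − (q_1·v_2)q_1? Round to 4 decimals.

q_1 = v_1/‖v_1‖ = (0, 4, -4, 4)/6.9282 = (0.0000, 0.5774, -0.5774, 0.5774).
r_{12} = q_1·v_2 = 1.1547.
u_2 = v_2 − 1.1547·q_1 = (4.0000, -0.6667, -3.3333, -2.6667).

u_2 = (4.0000, -0.6667, -3.3333, -2.6667)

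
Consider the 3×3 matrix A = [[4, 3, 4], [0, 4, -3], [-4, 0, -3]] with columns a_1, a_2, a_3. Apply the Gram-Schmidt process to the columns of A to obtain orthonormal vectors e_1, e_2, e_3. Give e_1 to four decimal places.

e_1 = a_1/‖a_1‖ = (4, 0, -4)/5.6569 = (0.7071, 0.0000, -0.7071).

e_1 = (0.7071, 0.0000, -0.7071)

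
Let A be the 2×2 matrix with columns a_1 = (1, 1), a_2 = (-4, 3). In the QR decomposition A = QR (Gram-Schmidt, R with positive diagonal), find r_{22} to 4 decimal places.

a_1 = (1, 1); ‖a_1‖ = 1.4142, so e_1 = (0.7071, 0.7071).
e_1·a_2 = 0.7071·(-4) + 0.7071·3 = -0.7071.
u_2 = a_2 + 0.7071·e_1 = (-3.5000, 3.5000).
r_{22} = ‖u_2‖ = 4.9497.

r_{22} = 4.9497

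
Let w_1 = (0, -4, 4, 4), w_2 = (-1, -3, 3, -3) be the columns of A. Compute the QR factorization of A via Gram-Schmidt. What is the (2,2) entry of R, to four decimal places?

r_{22} = 5.0000

w_1 = (0, -4, 4, 4); ‖w_1‖ = 6.9282, so e_1 = (0.0000, -0.5774, 0.5774, 0.5774).
e_1·w_2 = 0.0000·(-1) + (-0.5774)·(-3) + 0.5774·3 + 0.5774·(-3) = 1.7321.
u_2 = w_2 − 1.7321·e_1 = (-1.0000, -2.0000, 2.0000, -4.0000).
r_{22} = ‖u_2‖ = 5.0000.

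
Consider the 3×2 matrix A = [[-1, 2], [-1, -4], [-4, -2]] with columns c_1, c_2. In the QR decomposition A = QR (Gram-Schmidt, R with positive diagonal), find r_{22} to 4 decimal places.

e_1 = c_1/‖c_1‖ = (-1, -1, -4)/4.2426 = (-0.2357, -0.2357, -0.9428).
r_{12} = e_1·c_2 = 2.3570.
u_2 = c_2 − 2.3570·e_1 = (2.5556, -3.4444, 0.2222).
r_{22} = ‖u_2‖ = 4.2947.

r_{22} = 4.2947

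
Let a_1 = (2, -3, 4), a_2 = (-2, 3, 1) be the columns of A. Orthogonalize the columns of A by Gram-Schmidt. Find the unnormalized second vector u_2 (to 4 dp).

u_2 = (-1.3793, 2.0690, 2.2414)

e_1 = a_1/‖a_1‖ = (2, -3, 4)/5.3852 = (0.3714, -0.5571, 0.7428).
r_{12} = e_1·a_2 = -1.6713.
u_2 = a_2 + 1.6713·e_1 = (-1.3793, 2.0690, 2.2414).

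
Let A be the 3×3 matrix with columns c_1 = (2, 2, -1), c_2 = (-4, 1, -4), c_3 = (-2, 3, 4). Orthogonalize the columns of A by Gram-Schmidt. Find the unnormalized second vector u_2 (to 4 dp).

u_2 = (-3.5556, 1.4444, -4.2222)

c_1 = (2, 2, -1); ‖c_1‖ = 3.0000, so q_1 = (0.6667, 0.6667, -0.3333).
q_1·c_2 = 0.6667·(-4) + 0.6667·1 + (-0.3333)·(-4) = -0.6667.
u_2 = c_2 + 0.6667·q_1 = (-3.5556, 1.4444, -4.2222).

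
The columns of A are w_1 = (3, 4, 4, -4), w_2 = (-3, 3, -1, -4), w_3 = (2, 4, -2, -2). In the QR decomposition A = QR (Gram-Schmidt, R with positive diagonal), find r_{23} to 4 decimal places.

r_{23} = 1.8323

e_1 = w_1/‖w_1‖ = (3, 4, 4, -4)/7.5498 = (0.3974, 0.5298, 0.5298, -0.5298).
r_{12} = e_1·w_2 = 1.9868.
u_2 = w_2 − 1.9868·e_1 = (-3.7895, 1.9474, -2.0526, -2.9474).
‖u_2‖ = 5.5725, so e_2 = (-0.6800, 0.3495, -0.3684, -0.5289).
r_{23} = e_2·w_3 = 1.8323.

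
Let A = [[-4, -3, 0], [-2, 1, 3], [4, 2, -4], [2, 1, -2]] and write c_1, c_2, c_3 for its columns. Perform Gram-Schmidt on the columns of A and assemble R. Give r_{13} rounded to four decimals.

r_{13} = -4.1110

c_1 = (-4, -2, 4, 2); ‖c_1‖ = 6.3246, so q_1 = (-0.6325, -0.3162, 0.6325, 0.3162).
r_{13} = q_1·c_3 = -4.1110.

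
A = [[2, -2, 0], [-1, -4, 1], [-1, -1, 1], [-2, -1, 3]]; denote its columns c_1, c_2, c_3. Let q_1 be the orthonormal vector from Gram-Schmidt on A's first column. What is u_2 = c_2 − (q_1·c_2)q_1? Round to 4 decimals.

q_1 = c_1/‖c_1‖ = (2, -1, -1, -2)/3.1623 = (0.6325, -0.3162, -0.3162, -0.6325).
r_{12} = q_1·c_2 = 0.9487.
u_2 = c_2 − 0.9487·q_1 = (-2.6000, -3.7000, -0.7000, -0.4000).

u_2 = (-2.6000, -3.7000, -0.7000, -0.4000)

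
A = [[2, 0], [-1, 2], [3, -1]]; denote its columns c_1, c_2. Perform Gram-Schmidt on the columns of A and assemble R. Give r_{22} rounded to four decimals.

r_{22} = 1.7928

e_1 = c_1/‖c_1‖ = (2, -1, 3)/3.7417 = (0.5345, -0.2673, 0.8018).
r_{12} = e_1·c_2 = -1.3363.
u_2 = c_2 + 1.3363·e_1 = (0.7143, 1.6429, 0.0714).
r_{22} = ‖u_2‖ = 1.7928.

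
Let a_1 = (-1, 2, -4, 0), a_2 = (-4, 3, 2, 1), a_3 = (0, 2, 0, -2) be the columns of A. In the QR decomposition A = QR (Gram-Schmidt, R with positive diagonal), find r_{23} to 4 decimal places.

q_1 = a_1/‖a_1‖ = (-1, 2, -4, 0)/4.5826 = (-0.2182, 0.4364, -0.8729, 0.0000).
r_{12} = q_1·a_2 = 0.4364.
u_2 = a_2 − 0.4364·q_1 = (-3.9048, 2.8095, 2.3810, 1.0000).
‖u_2‖ = 5.4598, so q_2 = (-0.7152, 0.5146, 0.4361, 0.1832).
r_{23} = q_2·a_3 = 0.6629.

r_{23} = 0.6629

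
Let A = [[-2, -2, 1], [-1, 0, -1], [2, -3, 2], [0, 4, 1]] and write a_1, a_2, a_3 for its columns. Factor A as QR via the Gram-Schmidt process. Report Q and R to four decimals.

a_1 = (-2, -1, 2, 0); ‖a_1‖ = 3.0000, so q_1 = (-0.6667, -0.3333, 0.6667, 0.0000).
q_1·a_2 = (-0.6667)·(-2) + (-0.3333)·0 + 0.6667·(-3) + 0.0000·4 = -0.6667.
u_2 = a_2 + 0.6667·q_1 = (-2.4444, -0.2222, -2.5556, 4.0000).
‖u_2‖ = 5.3437, so q_2 = (-0.4574, -0.0416, -0.4782, 0.7485).
q_1·a_3 = (-0.6667)·1 + (-0.3333)·(-1) + 0.6667·2 + 0.0000·1 = 1.0000; q_2·a_3 = (-0.4574)·1 + (-0.0416)·(-1) + (-0.4782)·2 + 0.7485·1 = -0.6238.
u_3 = a_3 − 1.0000·q_1 + 0.6238·q_2 = (1.3813, -0.6926, 1.0350, 1.4669).
‖u_3‖ = 2.3687, so q_3 = (0.5831, -0.2924, 0.4370, 0.6193).

Q = [[-0.6667, -0.4574, 0.5831], [-0.3333, -0.0416, -0.2924], [0.6667, -0.4782, 0.4370], [0.0000, 0.7485, 0.6193]], R = [[3.0000, -0.6667, 1.0000], [0.0000, 5.3437, -0.6238], [0.0000, 0.0000, 2.3687]]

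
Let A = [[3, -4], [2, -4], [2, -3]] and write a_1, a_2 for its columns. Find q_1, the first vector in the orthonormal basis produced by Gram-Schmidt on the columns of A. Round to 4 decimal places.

a_1 = (3, 2, 2); ‖a_1‖ = 4.1231, so q_1 = (0.7276, 0.4851, 0.4851).

q_1 = (0.7276, 0.4851, 0.4851)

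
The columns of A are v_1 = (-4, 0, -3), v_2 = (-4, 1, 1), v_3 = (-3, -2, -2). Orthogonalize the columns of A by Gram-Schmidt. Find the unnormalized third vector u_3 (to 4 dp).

v_1 = (-4, 0, -3); ‖v_1‖ = 5.0000, so q_1 = (-0.8000, 0.0000, -0.6000).
q_1·v_2 = (-0.8000)·(-4) + 0.0000·1 + (-0.6000)·1 = 2.6000.
u_2 = v_2 − 2.6000·q_1 = (-1.9200, 1.0000, 2.5600).
‖u_2‖ = 3.3526, so q_2 = (-0.5727, 0.2983, 0.7636).
q_1·v_3 = (-0.8000)·(-3) + 0.0000·(-2) + (-0.6000)·(-2) = 3.6000; q_2·v_3 = (-0.5727)·(-3) + 0.2983·(-2) + 0.7636·(-2) = -0.4057.
u_3 = v_3 − 3.6000·q_1 + 0.4057·q_2 = (-0.3523, -1.8790, 0.4698).

u_3 = (-0.3523, -1.8790, 0.4698)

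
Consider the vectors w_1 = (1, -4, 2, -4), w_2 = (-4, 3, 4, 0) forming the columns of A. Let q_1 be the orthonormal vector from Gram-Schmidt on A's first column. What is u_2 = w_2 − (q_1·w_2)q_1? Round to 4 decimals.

u_2 = (-3.7838, 2.1351, 4.4324, -0.8649)

w_1 = (1, -4, 2, -4); ‖w_1‖ = 6.0828, so q_1 = (0.1644, -0.6576, 0.3288, -0.6576).
q_1·w_2 = 0.1644·(-4) + (-0.6576)·3 + 0.3288·4 + (-0.6576)·0 = -1.3152.
u_2 = w_2 + 1.3152·q_1 = (-3.7838, 2.1351, 4.4324, -0.8649).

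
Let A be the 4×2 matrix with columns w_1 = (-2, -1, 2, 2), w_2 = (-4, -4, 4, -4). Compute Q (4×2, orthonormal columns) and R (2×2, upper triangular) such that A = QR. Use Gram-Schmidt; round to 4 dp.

Q = [[-0.5547, -0.2961], [-0.2774, -0.4230], [0.5547, 0.2961], [0.5547, -0.8036]], R = [[3.6056, 3.3282], [0.0000, 7.2748]]

w_1 = (-2, -1, 2, 2); ‖w_1‖ = 3.6056, so e_1 = (-0.5547, -0.2774, 0.5547, 0.5547).
e_1·w_2 = (-0.5547)·(-4) + (-0.2774)·(-4) + 0.5547·4 + 0.5547·(-4) = 3.3282.
u_2 = w_2 − 3.3282·e_1 = (-2.1538, -3.0769, 2.1538, -5.8462).
‖u_2‖ = 7.2748, so e_2 = (-0.2961, -0.4230, 0.2961, -0.8036).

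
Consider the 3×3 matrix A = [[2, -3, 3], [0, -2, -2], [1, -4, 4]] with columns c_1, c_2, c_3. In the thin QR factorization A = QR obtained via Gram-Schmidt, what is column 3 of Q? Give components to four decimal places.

q_1 = c_1/‖c_1‖ = (2, 0, 1)/2.2361 = (0.8944, 0.0000, 0.4472).
r_{12} = q_1·c_2 = -4.4721.
u_2 = c_2 + 4.4721·q_1 = (1.0000, -2.0000, -2.0000).
‖u_2‖ = 3.0000, so q_2 = (0.3333, -0.6667, -0.6667).
r_{13} = q_1·c_3 = 4.4721; r_{23} = q_2·c_3 = -0.3333.
u_3 = c_3 − 4.4721·q_1 + 0.3333·q_2 = (-0.8889, -2.2222, 1.7778).
‖u_3‖ = 2.9814, so q_3 = (-0.2981, -0.7454, 0.5963).

q_3 = (-0.2981, -0.7454, 0.5963)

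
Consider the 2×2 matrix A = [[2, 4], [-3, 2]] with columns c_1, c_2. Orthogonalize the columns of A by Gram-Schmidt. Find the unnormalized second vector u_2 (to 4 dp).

u_2 = (3.6923, 2.4615)

c_1 = (2, -3); ‖c_1‖ = 3.6056, so e_1 = (0.5547, -0.8321).
e_1·c_2 = 0.5547·4 + (-0.8321)·2 = 0.5547.
u_2 = c_2 − 0.5547·e_1 = (3.6923, 2.4615).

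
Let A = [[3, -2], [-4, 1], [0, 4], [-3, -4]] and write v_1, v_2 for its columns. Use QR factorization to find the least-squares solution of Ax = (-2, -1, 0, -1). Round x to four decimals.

x = (0.0183, 0.1882)

q_1 = v_1/‖v_1‖ = (3, -4, 0, -3)/5.8310 = (0.5145, -0.6860, 0.0000, -0.5145).
r_{12} = q_1·v_2 = 0.3430.
u_2 = v_2 − 0.3430·q_1 = (-2.1765, 1.2353, 4.0000, -3.8235).
‖u_2‖ = 6.0731, so q_2 = (-0.3584, 0.2034, 0.6586, -0.6296).
Qᵀb = (0.1715, 1.1429).
Back-substitute: x_2 = 1.1429/6.0731 = 0.1882.
x_1 = (0.1715 − 0.3430·0.1882)/5.8310 = 0.0183.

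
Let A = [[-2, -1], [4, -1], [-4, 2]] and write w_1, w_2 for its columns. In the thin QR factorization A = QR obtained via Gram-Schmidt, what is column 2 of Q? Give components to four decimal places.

e_2 = (-0.8666, 0.0619, 0.4952)

w_1 = (-2, 4, -4); ‖w_1‖ = 6.0000, so e_1 = (-0.3333, 0.6667, -0.6667).
e_1·w_2 = (-0.3333)·(-1) + 0.6667·(-1) + (-0.6667)·2 = -1.6667.
u_2 = w_2 + 1.6667·e_1 = (-1.5556, 0.1111, 0.8889).
‖u_2‖ = 1.7951, so e_2 = (-0.8666, 0.0619, 0.4952).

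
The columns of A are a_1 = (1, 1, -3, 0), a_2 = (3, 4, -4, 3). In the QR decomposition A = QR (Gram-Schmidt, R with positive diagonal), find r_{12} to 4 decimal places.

a_1 = (1, 1, -3, 0); ‖a_1‖ = 3.3166, so q_1 = (0.3015, 0.3015, -0.9045, 0.0000).
r_{12} = q_1·a_2 = 5.7287.

r_{12} = 5.7287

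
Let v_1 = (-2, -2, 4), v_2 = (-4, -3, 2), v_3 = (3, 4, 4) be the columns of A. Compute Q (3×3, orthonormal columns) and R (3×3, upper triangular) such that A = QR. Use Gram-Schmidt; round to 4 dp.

Q = [[-0.4082, -0.7290, -0.5494], [-0.4082, -0.3925, 0.8242], [0.8165, -0.5608, 0.1374]], R = [[4.8990, 4.4907, 0.4082], [0.0000, 2.9721, -6.0003], [0.0000, 0.0000, 2.1978]]

v_1 = (-2, -2, 4); ‖v_1‖ = 4.8990, so q_1 = (-0.4082, -0.4082, 0.8165).
q_1·v_2 = (-0.4082)·(-4) + (-0.4082)·(-3) + 0.8165·2 = 4.4907.
u_2 = v_2 − 4.4907·q_1 = (-2.1667, -1.1667, -1.6667).
‖u_2‖ = 2.9721, so q_2 = (-0.7290, -0.3925, -0.5608).
q_1·v_3 = (-0.4082)·3 + (-0.4082)·4 + 0.8165·4 = 0.4082; q_2·v_3 = (-0.7290)·3 + (-0.3925)·4 + (-0.5608)·4 = -6.0003.
u_3 = v_3 − 0.4082·q_1 + 6.0003·q_2 = (-1.2075, 1.8113, 0.3019).
‖u_3‖ = 2.1978, so q_3 = (-0.5494, 0.8242, 0.1374).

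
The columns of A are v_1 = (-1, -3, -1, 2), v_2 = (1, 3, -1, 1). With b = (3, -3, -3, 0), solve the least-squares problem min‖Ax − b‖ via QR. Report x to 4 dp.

v_1 = (-1, -3, -1, 2); ‖v_1‖ = 3.8730, so q_1 = (-0.2582, -0.7746, -0.2582, 0.5164).
q_1·v_2 = (-0.2582)·1 + (-0.7746)·3 + (-0.2582)·(-1) + 0.5164·1 = -1.8074.
u_2 = v_2 + 1.8074·q_1 = (0.5333, 1.6000, -1.4667, 1.9333).
‖u_2‖ = 2.9552, so q_2 = (0.1805, 0.5414, -0.4963, 0.6542).
Qᵀb = (2.3238, 0.4061).
Back-substitute: x_2 = 0.4061/2.9552 = 0.1374.
x_1 = (2.3238 + 1.8074·0.1374)/3.8730 = 0.6641.

x = (0.6641, 0.1374)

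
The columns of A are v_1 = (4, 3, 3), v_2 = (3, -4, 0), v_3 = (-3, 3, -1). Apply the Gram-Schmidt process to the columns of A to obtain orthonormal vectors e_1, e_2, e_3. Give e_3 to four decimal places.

e_3 = (0.4116, 0.3087, -0.8575)

v_1 = (4, 3, 3); ‖v_1‖ = 5.8310, so e_1 = (0.6860, 0.5145, 0.5145).
e_1·v_2 = 0.6860·3 + 0.5145·(-4) + 0.5145·0 = 0.0000.
u_2 = v_2 + 0.0000·e_1 = (3.0000, -4.0000, 0.0000).
‖u_2‖ = 5.0000, so e_2 = (0.6000, -0.8000, 0.0000).
e_1·v_3 = 0.6860·(-3) + 0.5145·3 + 0.5145·(-1) = -1.0290; e_2·v_3 = 0.6000·(-3) + (-0.8000)·3 + 0.0000·(-1) = -4.2000.
u_3 = v_3 + 1.0290·e_1 + 4.2000·e_2 = (0.2259, 0.1694, -0.4706).
‖u_3‖ = 0.5488, so e_3 = (0.4116, 0.3087, -0.8575).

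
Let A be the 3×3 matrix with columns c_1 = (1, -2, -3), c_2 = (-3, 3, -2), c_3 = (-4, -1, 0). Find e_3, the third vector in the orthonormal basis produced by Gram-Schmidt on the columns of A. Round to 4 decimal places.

c_1 = (1, -2, -3); ‖c_1‖ = 3.7417, so e_1 = (0.2673, -0.5345, -0.8018).
e_1·c_2 = 0.2673·(-3) + (-0.5345)·3 + (-0.8018)·(-2) = -0.8018.
u_2 = c_2 + 0.8018·e_1 = (-2.7857, 2.5714, -2.6429).
‖u_2‖ = 4.6214, so e_2 = (-0.6028, 0.5564, -0.5719).
e_1·c_3 = 0.2673·(-4) + (-0.5345)·(-1) + (-0.8018)·0 = -0.5345; e_2·c_3 = (-0.6028)·(-4) + 0.5564·(-1) + (-0.5719)·0 = 1.8547.
u_3 = c_3 + 0.5345·e_1 − 1.8547·e_2 = (-2.7391, -2.3177, 0.6321).
‖u_3‖ = 3.6434, so e_3 = (-0.7518, -0.6361, 0.1735).

e_3 = (-0.7518, -0.6361, 0.1735)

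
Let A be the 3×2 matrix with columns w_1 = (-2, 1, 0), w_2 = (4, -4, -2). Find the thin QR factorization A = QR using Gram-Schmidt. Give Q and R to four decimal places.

Q = [[-0.8944, -0.2981], [0.4472, -0.5963], [0.0000, -0.7454]], R = [[2.2361, -5.3666], [0.0000, 2.6833]]

w_1 = (-2, 1, 0); ‖w_1‖ = 2.2361, so e_1 = (-0.8944, 0.4472, 0.0000).
e_1·w_2 = (-0.8944)·4 + 0.4472·(-4) + 0.0000·(-2) = -5.3666.
u_2 = w_2 + 5.3666·e_1 = (-0.8000, -1.6000, -2.0000).
‖u_2‖ = 2.6833, so e_2 = (-0.2981, -0.5963, -0.7454).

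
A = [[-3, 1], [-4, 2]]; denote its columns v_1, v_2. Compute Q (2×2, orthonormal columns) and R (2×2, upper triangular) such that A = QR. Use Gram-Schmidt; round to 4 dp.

v_1 = (-3, -4); ‖v_1‖ = 5.0000, so q_1 = (-0.6000, -0.8000).
q_1·v_2 = (-0.6000)·1 + (-0.8000)·2 = -2.2000.
u_2 = v_2 + 2.2000·q_1 = (-0.3200, 0.2400).
‖u_2‖ = 0.4000, so q_2 = (-0.8000, 0.6000).

Q = [[-0.6000, -0.8000], [-0.8000, 0.6000]], R = [[5.0000, -2.2000], [0.0000, 0.4000]]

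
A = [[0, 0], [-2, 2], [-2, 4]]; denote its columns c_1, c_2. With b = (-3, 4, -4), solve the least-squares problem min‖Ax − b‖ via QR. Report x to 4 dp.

x = (-6.0000, -4.0000)

c_1 = (0, -2, -2); ‖c_1‖ = 2.8284, so e_1 = (0.0000, -0.7071, -0.7071).
e_1·c_2 = 0.0000·0 + (-0.7071)·2 + (-0.7071)·4 = -4.2426.
u_2 = c_2 + 4.2426·e_1 = (0.0000, -1.0000, 1.0000).
‖u_2‖ = 1.4142, so e_2 = (0.0000, -0.7071, 0.7071).
Qᵀb = (0.0000, -5.6569).
Back-substitute: x_2 = -5.6569/1.4142 = -4.0000.
x_1 = (0.0000 + 4.2426·(-4.0000))/2.8284 = -6.0000.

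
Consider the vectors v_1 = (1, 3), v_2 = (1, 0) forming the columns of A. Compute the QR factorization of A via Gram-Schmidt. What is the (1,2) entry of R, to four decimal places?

v_1 = (1, 3); ‖v_1‖ = 3.1623, so q_1 = (0.3162, 0.9487).
r_{12} = q_1·v_2 = 0.3162.

r_{12} = 0.3162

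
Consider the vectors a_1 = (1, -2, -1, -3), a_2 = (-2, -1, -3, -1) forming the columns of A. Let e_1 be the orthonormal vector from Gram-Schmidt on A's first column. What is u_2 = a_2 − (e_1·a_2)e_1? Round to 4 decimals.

e_1 = a_1/‖a_1‖ = (1, -2, -1, -3)/3.8730 = (0.2582, -0.5164, -0.2582, -0.7746).
r_{12} = e_1·a_2 = 1.5492.
u_2 = a_2 − 1.5492·e_1 = (-2.4000, -0.2000, -2.6000, 0.2000).

u_2 = (-2.4000, -0.2000, -2.6000, 0.2000)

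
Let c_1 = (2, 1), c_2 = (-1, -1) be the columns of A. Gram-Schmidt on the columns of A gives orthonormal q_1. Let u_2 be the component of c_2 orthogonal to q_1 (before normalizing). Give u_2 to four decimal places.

u_2 = (0.2000, -0.4000)

c_1 = (2, 1); ‖c_1‖ = 2.2361, so q_1 = (0.8944, 0.4472).
q_1·c_2 = 0.8944·(-1) + 0.4472·(-1) = -1.3416.
u_2 = c_2 + 1.3416·q_1 = (0.2000, -0.4000).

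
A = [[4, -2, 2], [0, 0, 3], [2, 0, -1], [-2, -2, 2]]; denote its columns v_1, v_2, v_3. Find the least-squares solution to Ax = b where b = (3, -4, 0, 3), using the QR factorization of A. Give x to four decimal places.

v_1 = (4, 0, 2, -2); ‖v_1‖ = 4.8990, so e_1 = (0.8165, 0.0000, 0.4082, -0.4082).
e_1·v_2 = 0.8165·(-2) + 0.0000·0 + 0.4082·0 + (-0.4082)·(-2) = -0.8165.
u_2 = v_2 + 0.8165·e_1 = (-1.3333, 0.0000, 0.3333, -2.3333).
‖u_2‖ = 2.7080, so e_2 = (-0.4924, 0.0000, 0.1231, -0.8616).
e_1·v_3 = 0.8165·2 + 0.0000·3 + 0.4082·(-1) + (-0.4082)·2 = 0.4082; e_2·v_3 = (-0.4924)·2 + 0.0000·3 + 0.1231·(-1) + (-0.8616)·2 = -2.8311.
u_3 = v_3 − 0.4082·e_1 + 2.8311·e_2 = (0.2727, 3.0000, -0.8182, -0.2727).
‖u_3‖ = 3.1334, so e_3 = (0.0870, 0.9574, -0.2611, -0.0870).
Qᵀb = (1.2247, -4.0620, -3.8297).
Back-substitute: x_3 = -3.8297/3.1334 = -1.2222.
x_2 = (-4.0620 + 2.8311·(-1.2222))/2.7080 = -2.7778.
x_1 = (1.2247 + 0.8165·(-2.7778) − 0.4082·(-1.2222))/4.8990 = -0.1111.

x = (-0.1111, -2.7778, -1.2222)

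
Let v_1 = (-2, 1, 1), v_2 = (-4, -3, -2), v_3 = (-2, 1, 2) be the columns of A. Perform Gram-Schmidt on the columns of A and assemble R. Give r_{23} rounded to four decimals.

r_{23} = -0.4767

v_1 = (-2, 1, 1); ‖v_1‖ = 2.4495, so e_1 = (-0.8165, 0.4082, 0.4082).
e_1·v_2 = (-0.8165)·(-4) + 0.4082·(-3) + 0.4082·(-2) = 1.2247.
u_2 = v_2 − 1.2247·e_1 = (-3.0000, -3.5000, -2.5000).
‖u_2‖ = 5.2440, so e_2 = (-0.5721, -0.6674, -0.4767).
r_{23} = e_2·v_3 = -0.4767.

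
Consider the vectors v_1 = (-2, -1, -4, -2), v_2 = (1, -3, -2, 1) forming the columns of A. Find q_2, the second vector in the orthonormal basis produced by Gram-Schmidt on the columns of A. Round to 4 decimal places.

v_1 = (-2, -1, -4, -2); ‖v_1‖ = 5.0000, so q_1 = (-0.4000, -0.2000, -0.8000, -0.4000).
q_1·v_2 = (-0.4000)·1 + (-0.2000)·(-3) + (-0.8000)·(-2) + (-0.4000)·1 = 1.4000.
u_2 = v_2 − 1.4000·q_1 = (1.5600, -2.7200, -0.8800, 1.5600).
‖u_2‖ = 3.6111, so q_2 = (0.4320, -0.7532, -0.2437, 0.4320).

q_2 = (0.4320, -0.7532, -0.2437, 0.4320)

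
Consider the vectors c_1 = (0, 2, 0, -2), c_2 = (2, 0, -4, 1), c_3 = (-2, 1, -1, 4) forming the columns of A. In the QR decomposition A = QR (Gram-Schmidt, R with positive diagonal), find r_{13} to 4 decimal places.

c_1 = (0, 2, 0, -2); ‖c_1‖ = 2.8284, so e_1 = (0.0000, 0.7071, 0.0000, -0.7071).
r_{13} = e_1·c_3 = -2.1213.

r_{13} = -2.1213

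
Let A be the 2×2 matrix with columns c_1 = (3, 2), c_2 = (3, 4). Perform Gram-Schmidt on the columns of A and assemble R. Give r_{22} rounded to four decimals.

c_1 = (3, 2); ‖c_1‖ = 3.6056, so e_1 = (0.8321, 0.5547).
e_1·c_2 = 0.8321·3 + 0.5547·4 = 4.7150.
u_2 = c_2 − 4.7150·e_1 = (-0.9231, 1.3846).
r_{22} = ‖u_2‖ = 1.6641.

r_{22} = 1.6641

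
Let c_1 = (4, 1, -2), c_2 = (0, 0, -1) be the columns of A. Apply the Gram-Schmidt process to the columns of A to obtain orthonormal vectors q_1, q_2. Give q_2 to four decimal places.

q_2 = (-0.4234, -0.1059, -0.8997)

c_1 = (4, 1, -2); ‖c_1‖ = 4.5826, so q_1 = (0.8729, 0.2182, -0.4364).
q_1·c_2 = 0.8729·0 + 0.2182·0 + (-0.4364)·(-1) = 0.4364.
u_2 = c_2 − 0.4364·q_1 = (-0.3810, -0.0952, -0.8095).
‖u_2‖ = 0.8997, so q_2 = (-0.4234, -0.1059, -0.8997).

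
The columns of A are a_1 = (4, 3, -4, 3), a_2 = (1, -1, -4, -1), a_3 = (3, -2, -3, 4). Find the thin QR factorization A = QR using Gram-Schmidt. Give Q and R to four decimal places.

Q = [[0.5657, -0.0309, 0.1476], [0.4243, -0.4738, -0.7510], [-0.5657, -0.7416, 0.0646], [0.4243, -0.4738, 0.6403]], R = [[7.0711, 1.9799, 4.2426], [0.0000, 3.8833, 1.1846], [0.0000, 0.0000, 4.3124]]

q_1 = a_1/‖a_1‖ = (4, 3, -4, 3)/7.0711 = (0.5657, 0.4243, -0.5657, 0.4243).
r_{12} = q_1·a_2 = 1.9799.
u_2 = a_2 − 1.9799·q_1 = (-0.1200, -1.8400, -2.8800, -1.8400).
‖u_2‖ = 3.8833, so q_2 = (-0.0309, -0.4738, -0.7416, -0.4738).
r_{13} = q_1·a_3 = 4.2426; r_{23} = q_2·a_3 = 1.1846.
u_3 = a_3 − 4.2426·q_1 − 1.1846·q_2 = (0.6366, -3.2387, 0.2785, 2.7613).
‖u_3‖ = 4.3124, so q_3 = (0.1476, -0.7510, 0.0646, 0.6403).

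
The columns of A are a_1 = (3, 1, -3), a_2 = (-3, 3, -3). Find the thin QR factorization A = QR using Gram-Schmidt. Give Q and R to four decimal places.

Q = [[0.6882, -0.6745], [0.2294, 0.5518], [-0.6882, -0.4905]], R = [[4.3589, 0.6882], [0.0000, 5.1504]]

a_1 = (3, 1, -3); ‖a_1‖ = 4.3589, so e_1 = (0.6882, 0.2294, -0.6882).
e_1·a_2 = 0.6882·(-3) + 0.2294·3 + (-0.6882)·(-3) = 0.6882.
u_2 = a_2 − 0.6882·e_1 = (-3.4737, 2.8421, -2.5263).
‖u_2‖ = 5.1504, so e_2 = (-0.6745, 0.5518, -0.4905).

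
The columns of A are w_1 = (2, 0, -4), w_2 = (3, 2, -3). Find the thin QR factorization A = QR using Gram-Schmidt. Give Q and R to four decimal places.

w_1 = (2, 0, -4); ‖w_1‖ = 4.4721, so q_1 = (0.4472, 0.0000, -0.8944).
q_1·w_2 = 0.4472·3 + 0.0000·2 + (-0.8944)·(-3) = 4.0249.
u_2 = w_2 − 4.0249·q_1 = (1.2000, 2.0000, 0.6000).
‖u_2‖ = 2.4083, so q_2 = (0.4983, 0.8305, 0.2491).

Q = [[0.4472, 0.4983], [0.0000, 0.8305], [-0.8944, 0.2491]], R = [[4.4721, 4.0249], [0.0000, 2.4083]]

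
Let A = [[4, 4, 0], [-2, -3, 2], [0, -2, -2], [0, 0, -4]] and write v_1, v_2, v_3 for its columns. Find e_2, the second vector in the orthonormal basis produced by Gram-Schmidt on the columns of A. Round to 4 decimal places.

v_1 = (4, -2, 0, 0); ‖v_1‖ = 4.4721, so e_1 = (0.8944, -0.4472, 0.0000, 0.0000).
e_1·v_2 = 0.8944·4 + (-0.4472)·(-3) + 0.0000·(-2) + 0.0000·0 = 4.9193.
u_2 = v_2 − 4.9193·e_1 = (-0.4000, -0.8000, -2.0000, 0.0000).
‖u_2‖ = 2.1909, so e_2 = (-0.1826, -0.3651, -0.9129, 0.0000).

e_2 = (-0.1826, -0.3651, -0.9129, 0.0000)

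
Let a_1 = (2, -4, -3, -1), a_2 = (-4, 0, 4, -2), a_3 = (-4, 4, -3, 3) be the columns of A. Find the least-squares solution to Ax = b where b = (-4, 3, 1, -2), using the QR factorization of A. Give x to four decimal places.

x = (-0.0913, 0.6417, 0.3728)

q_1 = a_1/‖a_1‖ = (2, -4, -3, -1)/5.4772 = (0.3651, -0.7303, -0.5477, -0.1826).
r_{12} = q_1·a_2 = -3.2863.
u_2 = a_2 + 3.2863·q_1 = (-2.8000, -2.4000, 2.2000, -2.6000).
‖u_2‖ = 5.0200, so q_2 = (-0.5578, -0.4781, 0.4383, -0.5179).
r_{13} = q_1·a_3 = -3.2863; r_{23} = q_2·a_3 = -2.5498.
u_3 = a_3 + 3.2863·q_1 + 2.5498·q_2 = (-4.2222, 0.3810, -3.6825, 1.0794).
‖u_3‖ = 5.7183, so q_3 = (-0.7384, 0.0666, -0.6440, 0.1888).
Qᵀb = (-3.8341, 2.2709, 2.1319).
Back-substitute: x_3 = 2.1319/5.7183 = 0.3728.
x_2 = (2.2709 + 2.5498·0.3728)/5.0200 = 0.6417.
x_1 = (-3.8341 + 3.2863·0.6417 + 3.2863·0.3728)/5.4772 = -0.0913.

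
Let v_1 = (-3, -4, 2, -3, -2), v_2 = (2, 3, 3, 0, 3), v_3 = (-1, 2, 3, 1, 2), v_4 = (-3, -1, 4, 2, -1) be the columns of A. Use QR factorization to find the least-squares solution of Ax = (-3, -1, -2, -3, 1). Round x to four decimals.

x = (0.7821, -1.5726, 2.6752, -1.7121)

v_1 = (-3, -4, 2, -3, -2); ‖v_1‖ = 6.4807, so q_1 = (-0.4629, -0.6172, 0.3086, -0.4629, -0.3086).
q_1·v_2 = (-0.4629)·2 + (-0.6172)·3 + 0.3086·3 + (-0.4629)·0 + (-0.3086)·3 = -2.7775.
u_2 = v_2 + 2.7775·q_1 = (0.7143, 1.2857, 3.8571, -1.2857, 2.1429).
‖u_2‖ = 4.8255, so q_2 = (0.1480, 0.2664, 0.7993, -0.2664, 0.4441).
q_1·v_3 = (-0.4629)·(-1) + (-0.6172)·2 + 0.3086·3 + (-0.4629)·1 + (-0.3086)·2 = -0.9258; q_2·v_3 = 0.1480·(-1) + 0.2664·2 + 0.7993·3 + (-0.2664)·1 + 0.4441·2 = 3.4045.
u_3 = v_3 + 0.9258·q_1 − 3.4045·q_2 = (-1.9325, 0.5215, 0.5644, 1.4785, 0.2025).
‖u_3‖ = 2.5597, so q_3 = (-0.7550, 0.2037, 0.2205, 0.5776, 0.0791).
q_1·v_4 = (-0.4629)·(-3) + (-0.6172)·(-1) + 0.3086·4 + (-0.4629)·2 + (-0.3086)·(-1) = 2.6232; q_2·v_4 = 0.1480·(-3) + 0.2664·(-1) + 0.7993·4 + (-0.2664)·2 + 0.4441·(-1) = 1.5098; q_3·v_4 = (-0.7550)·(-3) + 0.2037·(-1) + 0.2205·4 + 0.5776·2 + 0.0791·(-1) = 4.0193.
u_4 = v_4 − 2.6232·q_1 − 1.5098·q_2 − 4.0193·q_3 = (1.0253, -0.6021, 1.0974, 1.2949, -1.1788).
‖u_4‖ = 2.3842, so q_4 = (0.4300, -0.2525, 0.4603, 0.5431, -0.4944).
Qᵀb = (2.4689, -1.0658, -0.0336, -4.0819).
Back-substitute: x_4 = -4.0819/2.3842 = -1.7121.
x_3 = (-0.0336 − 4.0193·(-1.7121))/2.5597 = 2.6752.
x_2 = (-1.0658 − 3.4045·2.6752 − 1.5098·(-1.7121))/4.8255 = -1.5726.
x_1 = (2.4689 + 2.7775·(-1.5726) + 0.9258·2.6752 − 2.6232·(-1.7121))/6.4807 = 0.7821.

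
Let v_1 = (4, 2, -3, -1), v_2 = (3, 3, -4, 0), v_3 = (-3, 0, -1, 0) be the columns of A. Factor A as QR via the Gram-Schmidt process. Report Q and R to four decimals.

v_1 = (4, 2, -3, -1); ‖v_1‖ = 5.4772, so e_1 = (0.7303, 0.3651, -0.5477, -0.1826).
e_1·v_2 = 0.7303·3 + 0.3651·3 + (-0.5477)·(-4) + (-0.1826)·0 = 5.4772.
u_2 = v_2 − 5.4772·e_1 = (-1.0000, 1.0000, -1.0000, 1.0000).
‖u_2‖ = 2.0000, so e_2 = (-0.5000, 0.5000, -0.5000, 0.5000).
e_1·v_3 = 0.7303·(-3) + 0.3651·0 + (-0.5477)·(-1) + (-0.1826)·0 = -1.6432; e_2·v_3 = (-0.5000)·(-3) + 0.5000·0 + (-0.5000)·(-1) + 0.5000·0 = 2.0000.
u_3 = v_3 + 1.6432·e_1 − 2.0000·e_2 = (-0.8000, -0.4000, -0.9000, -1.3000).
‖u_3‖ = 1.8166, so e_3 = (-0.4404, -0.2202, -0.4954, -0.7156).

Q = [[0.7303, -0.5000, -0.4404], [0.3651, 0.5000, -0.2202], [-0.5477, -0.5000, -0.4954], [-0.1826, 0.5000, -0.7156]], R = [[5.4772, 5.4772, -1.6432], [0.0000, 2.0000, 2.0000], [0.0000, 0.0000, 1.8166]]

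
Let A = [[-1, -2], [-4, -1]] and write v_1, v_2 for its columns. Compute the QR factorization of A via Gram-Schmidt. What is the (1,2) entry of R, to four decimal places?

q_1 = v_1/‖v_1‖ = (-1, -4)/4.1231 = (-0.2425, -0.9701).
r_{12} = q_1·v_2 = 1.4552.

r_{12} = 1.4552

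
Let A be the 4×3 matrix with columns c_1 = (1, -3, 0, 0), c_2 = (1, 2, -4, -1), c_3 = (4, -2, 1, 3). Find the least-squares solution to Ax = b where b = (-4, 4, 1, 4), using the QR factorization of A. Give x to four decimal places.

c_1 = (1, -3, 0, 0); ‖c_1‖ = 3.1623, so q_1 = (0.3162, -0.9487, 0.0000, 0.0000).
q_1·c_2 = 0.3162·1 + (-0.9487)·2 + 0.0000·(-4) + 0.0000·(-1) = -1.5811.
u_2 = c_2 + 1.5811·q_1 = (1.5000, 0.5000, -4.0000, -1.0000).
‖u_2‖ = 4.4159, so q_2 = (0.3397, 0.1132, -0.9058, -0.2265).
q_1·c_3 = 0.3162·4 + (-0.9487)·(-2) + 0.0000·1 + 0.0000·3 = 3.1623; q_2·c_3 = 0.3397·4 + 0.1132·(-2) + (-0.9058)·1 + (-0.2265)·3 = -0.4529.
u_3 = c_3 − 3.1623·q_1 + 0.4529·q_2 = (3.1538, 1.0513, 0.5897, 2.8974).
‖u_3‖ = 4.4491, so q_3 = (0.7089, 0.2363, 0.1326, 0.6512).
Qᵀb = (-5.0596, -2.7175, 0.8472).
Back-substitute: x_3 = 0.8472/4.4491 = 0.1904.
x_2 = (-2.7175 + 0.4529·0.1904)/4.4159 = -0.5959.
x_1 = (-5.0596 + 1.5811·(-0.5959) − 3.1623·0.1904)/3.1623 = -2.0883.

x = (-2.0883, -0.5959, 0.1904)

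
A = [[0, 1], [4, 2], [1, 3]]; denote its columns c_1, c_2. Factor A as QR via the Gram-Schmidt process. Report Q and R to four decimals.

Q = [[0.0000, 0.3812], [0.9701, -0.2242], [0.2425, 0.8969]], R = [[4.1231, 2.6679], [0.0000, 2.6234]]

c_1 = (0, 4, 1); ‖c_1‖ = 4.1231, so e_1 = (0.0000, 0.9701, 0.2425).
e_1·c_2 = 0.0000·1 + 0.9701·2 + 0.2425·3 = 2.6679.
u_2 = c_2 − 2.6679·e_1 = (1.0000, -0.5882, 2.3529).
‖u_2‖ = 2.6234, so e_2 = (0.3812, -0.2242, 0.8969).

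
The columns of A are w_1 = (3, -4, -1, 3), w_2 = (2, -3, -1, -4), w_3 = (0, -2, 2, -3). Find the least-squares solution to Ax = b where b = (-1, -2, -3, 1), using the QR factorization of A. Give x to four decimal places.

w_1 = (3, -4, -1, 3); ‖w_1‖ = 5.9161, so q_1 = (0.5071, -0.6761, -0.1690, 0.5071).
q_1·w_2 = 0.5071·2 + (-0.6761)·(-3) + (-0.1690)·(-1) + 0.5071·(-4) = 1.1832.
u_2 = w_2 − 1.1832·q_1 = (1.4000, -2.2000, -0.8000, -4.6000).
‖u_2‖ = 5.3479, so q_2 = (0.2618, -0.4114, -0.1496, -0.8602).
q_1·w_3 = 0.5071·0 + (-0.6761)·(-2) + (-0.1690)·2 + 0.5071·(-3) = -0.5071; q_2·w_3 = 0.2618·0 + (-0.4114)·(-2) + (-0.1496)·2 + (-0.8602)·(-3) = 3.1040.
u_3 = w_3 + 0.5071·q_1 − 3.1040·q_2 = (-0.5554, -1.0659, 2.3786, -0.0729).
‖u_3‖ = 2.6661, so q_3 = (-0.2083, -0.3998, 0.8922, -0.0274).
Qᵀb = (1.8593, 0.1496, -1.6959).
Back-substitute: x_3 = -1.6959/2.6661 = -0.6361.
x_2 = (0.1496 − 3.1040·(-0.6361))/5.3479 = 0.3972.
x_1 = (1.8593 − 1.1832·0.3972 + 0.5071·(-0.6361))/5.9161 = 0.1803.

x = (0.1803, 0.3972, -0.6361)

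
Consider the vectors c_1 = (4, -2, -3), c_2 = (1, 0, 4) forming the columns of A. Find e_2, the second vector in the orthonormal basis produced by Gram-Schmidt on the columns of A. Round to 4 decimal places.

e_2 = (0.5469, -0.1434, 0.8248)

c_1 = (4, -2, -3); ‖c_1‖ = 5.3852, so e_1 = (0.7428, -0.3714, -0.5571).
e_1·c_2 = 0.7428·1 + (-0.3714)·0 + (-0.5571)·4 = -1.4856.
u_2 = c_2 + 1.4856·e_1 = (2.1034, -0.5517, 3.1724).
‖u_2‖ = 3.8462, so e_2 = (0.5469, -0.1434, 0.8248).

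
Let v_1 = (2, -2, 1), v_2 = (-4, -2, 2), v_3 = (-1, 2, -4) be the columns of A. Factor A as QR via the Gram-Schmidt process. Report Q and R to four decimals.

e_1 = v_1/‖v_1‖ = (2, -2, 1)/3.0000 = (0.6667, -0.6667, 0.3333).
r_{12} = e_1·v_2 = -0.6667.
u_2 = v_2 + 0.6667·e_1 = (-3.5556, -2.4444, 2.2222).
‖u_2‖ = 4.8534, so e_2 = (-0.7326, -0.5037, 0.4579).
r_{13} = e_1·v_3 = -3.3333; r_{23} = e_2·v_3 = -2.1062.
u_3 = v_3 + 3.3333·e_1 + 2.1062·e_2 = (-0.3208, -1.2830, -1.9245).
‖u_3‖ = 2.3351, so e_3 = (-0.1374, -0.5494, -0.8242).

Q = [[0.6667, -0.7326, -0.1374], [-0.6667, -0.5037, -0.5494], [0.3333, 0.4579, -0.8242]], R = [[3.0000, -0.6667, -3.3333], [0.0000, 4.8534, -2.1062], [0.0000, 0.0000, 2.3351]]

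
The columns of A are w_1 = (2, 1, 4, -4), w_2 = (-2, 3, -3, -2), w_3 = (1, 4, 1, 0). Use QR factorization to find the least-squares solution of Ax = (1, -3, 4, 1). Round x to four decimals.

w_1 = (2, 1, 4, -4); ‖w_1‖ = 6.0828, so q_1 = (0.3288, 0.1644, 0.6576, -0.6576).
q_1·w_2 = 0.3288·(-2) + 0.1644·3 + 0.6576·(-3) + (-0.6576)·(-2) = -0.8220.
u_2 = w_2 + 0.8220·q_1 = (-1.7297, 3.1351, -2.4595, -2.5405).
‖u_2‖ = 5.0323, so q_2 = (-0.3437, 0.6230, -0.4887, -0.5048).
q_1·w_3 = 0.3288·1 + 0.1644·4 + 0.6576·1 + (-0.6576)·0 = 1.6440; q_2·w_3 = (-0.3437)·1 + 0.6230·4 + (-0.4887)·1 + (-0.5048)·0 = 1.6595.
u_3 = w_3 − 1.6440·q_1 − 1.6595·q_2 = (1.0299, 2.6958, 0.7300, 1.9189).
‖u_3‖ = 3.5416, so q_3 = (0.2908, 0.7612, 0.2061, 0.5418).
Qᵀb = (1.8084, -4.6725, -0.6265).
Back-substitute: x_3 = -0.6265/3.5416 = -0.1769.
x_2 = (-4.6725 − 1.6595·(-0.1769))/5.0323 = -0.8702.
x_1 = (1.8084 + 0.8220·(-0.8702) − 1.6440·(-0.1769))/6.0828 = 0.2275.

x = (0.2275, -0.8702, -0.1769)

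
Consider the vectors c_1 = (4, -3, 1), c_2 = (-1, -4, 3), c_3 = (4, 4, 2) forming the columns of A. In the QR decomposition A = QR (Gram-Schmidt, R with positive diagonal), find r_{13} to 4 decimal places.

r_{13} = 1.1767

e_1 = c_1/‖c_1‖ = (4, -3, 1)/5.0990 = (0.7845, -0.5883, 0.1961).
r_{13} = e_1·c_3 = 1.1767.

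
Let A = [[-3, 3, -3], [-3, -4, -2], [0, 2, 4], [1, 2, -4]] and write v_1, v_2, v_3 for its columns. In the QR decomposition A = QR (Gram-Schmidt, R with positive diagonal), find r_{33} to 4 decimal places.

r_{33} = 6.1768

v_1 = (-3, -3, 0, 1); ‖v_1‖ = 4.3589, so q_1 = (-0.6882, -0.6882, 0.0000, 0.2294).
q_1·v_2 = (-0.6882)·3 + (-0.6882)·(-4) + 0.0000·2 + 0.2294·2 = 1.1471.
u_2 = v_2 − 1.1471·q_1 = (3.7895, -3.2105, 2.0000, 1.7368).
‖u_2‖ = 5.6289, so q_2 = (0.6732, -0.5704, 0.3553, 0.3086).
q_1·v_3 = (-0.6882)·(-3) + (-0.6882)·(-2) + 0.0000·4 + 0.2294·(-4) = 2.5236; q_2·v_3 = 0.6732·(-3) + (-0.5704)·(-2) + 0.3553·4 + 0.3086·(-4) = -0.6919.
u_3 = v_3 − 2.5236·q_1 + 0.6919·q_2 = (-0.7973, -0.6578, 4.2458, -4.3654).
r_{33} = ‖u_3‖ = 6.1768.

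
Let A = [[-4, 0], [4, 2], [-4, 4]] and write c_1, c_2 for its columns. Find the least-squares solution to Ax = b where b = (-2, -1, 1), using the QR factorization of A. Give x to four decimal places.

c_1 = (-4, 4, -4); ‖c_1‖ = 6.9282, so e_1 = (-0.5774, 0.5774, -0.5774).
e_1·c_2 = (-0.5774)·0 + 0.5774·2 + (-0.5774)·4 = -1.1547.
u_2 = c_2 + 1.1547·e_1 = (-0.6667, 2.6667, 3.3333).
‖u_2‖ = 4.3205, so e_2 = (-0.1543, 0.6172, 0.7715).
Qᵀb = (0.0000, 0.4629).
Back-substitute: x_2 = 0.4629/4.3205 = 0.1071.
x_1 = (0.0000 + 1.1547·0.1071)/6.9282 = 0.0179.

x = (0.0179, 0.1071)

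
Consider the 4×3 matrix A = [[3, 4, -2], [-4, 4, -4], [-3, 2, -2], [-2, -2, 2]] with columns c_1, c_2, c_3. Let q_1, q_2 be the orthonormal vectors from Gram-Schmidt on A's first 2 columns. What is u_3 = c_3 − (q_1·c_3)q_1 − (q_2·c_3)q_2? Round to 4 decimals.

u_3 = (0.5013, -0.1402, 0.1240, 0.8464)

c_1 = (3, -4, -3, -2); ‖c_1‖ = 6.1644, so q_1 = (0.4867, -0.6489, -0.4867, -0.3244).
q_1·c_2 = 0.4867·4 + (-0.6489)·4 + (-0.4867)·2 + (-0.3244)·(-2) = -0.9733.
u_2 = c_2 + 0.9733·q_1 = (4.4737, 3.3684, 1.5263, -2.3158).
‖u_2‖ = 6.2492, so q_2 = (0.7159, 0.5390, 0.2442, -0.3706).
q_1·c_3 = 0.4867·(-2) + (-0.6489)·(-4) + (-0.4867)·(-2) + (-0.3244)·2 = 1.9467; q_2·c_3 = 0.7159·(-2) + 0.5390·(-4) + 0.2442·(-2) + (-0.3706)·2 = -4.8175.
u_3 = c_3 − 1.9467·q_1 + 4.8175·q_2 = (0.5013, -0.1402, 0.1240, 0.8464).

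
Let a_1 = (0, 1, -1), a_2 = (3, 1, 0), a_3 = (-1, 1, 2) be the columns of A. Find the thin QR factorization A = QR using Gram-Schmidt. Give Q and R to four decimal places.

e_1 = a_1/‖a_1‖ = (0, 1, -1)/1.4142 = (0.0000, 0.7071, -0.7071).
r_{12} = e_1·a_2 = 0.7071.
u_2 = a_2 − 0.7071·e_1 = (3.0000, 0.5000, 0.5000).
‖u_2‖ = 3.0822, so e_2 = (0.9733, 0.1622, 0.1622).
r_{13} = e_1·a_3 = -0.7071; r_{23} = e_2·a_3 = -0.4867.
u_3 = a_3 + 0.7071·e_1 + 0.4867·e_2 = (-0.5263, 1.5789, 1.5789).
‖u_3‖ = 2.2942, so e_3 = (-0.2294, 0.6882, 0.6882).

Q = [[0.0000, 0.9733, -0.2294], [0.7071, 0.1622, 0.6882], [-0.7071, 0.1622, 0.6882]], R = [[1.4142, 0.7071, -0.7071], [0.0000, 3.0822, -0.4867], [0.0000, 0.0000, 2.2942]]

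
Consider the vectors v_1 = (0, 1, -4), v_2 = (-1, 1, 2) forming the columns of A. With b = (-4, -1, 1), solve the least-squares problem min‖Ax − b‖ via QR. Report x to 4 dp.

v_1 = (0, 1, -4); ‖v_1‖ = 4.1231, so e_1 = (0.0000, 0.2425, -0.9701).
e_1·v_2 = 0.0000·(-1) + 0.2425·1 + (-0.9701)·2 = -1.6977.
u_2 = v_2 + 1.6977·e_1 = (-1.0000, 1.4118, 0.3529).
‖u_2‖ = 1.7657, so e_2 = (-0.5664, 0.7996, 0.1999).
Qᵀb = (-1.2127, 1.6657).
Back-substitute: x_2 = 1.6657/1.7657 = 0.9434.
x_1 = (-1.2127 + 1.6977·0.9434)/4.1231 = 0.0943.

x = (0.0943, 0.9434)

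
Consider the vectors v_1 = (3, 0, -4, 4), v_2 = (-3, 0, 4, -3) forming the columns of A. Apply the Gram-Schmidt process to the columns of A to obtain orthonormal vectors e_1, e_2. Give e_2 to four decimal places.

e_2 = (-0.3748, 0.0000, 0.4998, 0.7809)

v_1 = (3, 0, -4, 4); ‖v_1‖ = 6.4031, so e_1 = (0.4685, 0.0000, -0.6247, 0.6247).
e_1·v_2 = 0.4685·(-3) + 0.0000·0 + (-0.6247)·4 + 0.6247·(-3) = -5.7784.
u_2 = v_2 + 5.7784·e_1 = (-0.2927, 0.0000, 0.3902, 0.6098).
‖u_2‖ = 0.7809, so e_2 = (-0.3748, 0.0000, 0.4998, 0.7809).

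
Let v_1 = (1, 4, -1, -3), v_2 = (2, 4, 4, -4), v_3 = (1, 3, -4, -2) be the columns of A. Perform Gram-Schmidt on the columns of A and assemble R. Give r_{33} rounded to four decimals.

r_{33} = 0.8581

q_1 = v_1/‖v_1‖ = (1, 4, -1, -3)/5.1962 = (0.1925, 0.7698, -0.1925, -0.5774).
r_{12} = q_1·v_2 = 5.0037.
u_2 = v_2 − 5.0037·q_1 = (1.0370, 0.1481, 4.9630, -1.1111).
‖u_2‖ = 5.1926, so q_2 = (0.1997, 0.0285, 0.9558, -0.2140).
r_{13} = q_1·v_3 = 4.4264; r_{23} = q_2·v_3 = -3.1098.
u_3 = v_3 − 4.4264·q_1 + 3.1098·q_2 = (0.7692, -0.3187, -0.1758, -0.1099).
r_{33} = ‖u_3‖ = 0.8581.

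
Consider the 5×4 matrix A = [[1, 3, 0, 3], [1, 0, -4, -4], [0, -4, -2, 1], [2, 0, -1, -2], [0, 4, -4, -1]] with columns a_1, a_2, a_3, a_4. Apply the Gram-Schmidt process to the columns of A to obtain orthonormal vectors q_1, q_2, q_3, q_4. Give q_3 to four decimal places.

q_3 = (0.2389, -0.5559, -0.4548, 0.1585, -0.6340)

a_1 = (1, 1, 0, 2, 0); ‖a_1‖ = 2.4495, so q_1 = (0.4082, 0.4082, 0.0000, 0.8165, 0.0000).
q_1·a_2 = 0.4082·3 + 0.4082·0 + 0.0000·(-4) + 0.8165·0 + 0.0000·4 = 1.2247.
u_2 = a_2 − 1.2247·q_1 = (2.5000, -0.5000, -4.0000, -1.0000, 4.0000).
‖u_2‖ = 6.2849, so q_2 = (0.3978, -0.0796, -0.6364, -0.1591, 0.6364).
q_1·a_3 = 0.4082·0 + 0.4082·(-4) + 0.0000·(-2) + 0.8165·(-1) + 0.0000·(-4) = -2.4495; q_2·a_3 = 0.3978·0 + (-0.0796)·(-4) + (-0.6364)·(-2) + (-0.1591)·(-1) + 0.6364·(-4) = -0.7956.
u_3 = a_3 + 2.4495·q_1 + 0.7956·q_2 = (1.3165, -3.0633, -2.5063, 0.8734, -3.4937).
‖u_3‖ = 5.5106, so q_3 = (0.2389, -0.5559, -0.4548, 0.1585, -0.6340).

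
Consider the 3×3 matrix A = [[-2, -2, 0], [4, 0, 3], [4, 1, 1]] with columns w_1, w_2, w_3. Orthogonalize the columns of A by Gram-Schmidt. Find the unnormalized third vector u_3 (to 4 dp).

u_3 = (-0.3448, 0.5172, -0.6897)

w_1 = (-2, 4, 4); ‖w_1‖ = 6.0000, so q_1 = (-0.3333, 0.6667, 0.6667).
q_1·w_2 = (-0.3333)·(-2) + 0.6667·0 + 0.6667·1 = 1.3333.
u_2 = w_2 − 1.3333·q_1 = (-1.5556, -0.8889, 0.1111).
‖u_2‖ = 1.7951, so q_2 = (-0.8666, -0.4952, 0.0619).
q_1·w_3 = (-0.3333)·0 + 0.6667·3 + 0.6667·1 = 2.6667; q_2·w_3 = (-0.8666)·0 + (-0.4952)·3 + 0.0619·1 = -1.4237.
u_3 = w_3 − 2.6667·q_1 + 1.4237·q_2 = (-0.3448, 0.5172, -0.6897).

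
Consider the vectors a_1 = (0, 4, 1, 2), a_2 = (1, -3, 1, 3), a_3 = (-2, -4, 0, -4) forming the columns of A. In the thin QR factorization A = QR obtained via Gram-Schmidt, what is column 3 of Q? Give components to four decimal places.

q_3 = (-0.6837, -0.1154, 0.7098, -0.1241)

q_1 = a_1/‖a_1‖ = (0, 4, 1, 2)/4.5826 = (0.0000, 0.8729, 0.2182, 0.4364).
r_{12} = q_1·a_2 = -1.0911.
u_2 = a_2 + 1.0911·q_1 = (1.0000, -2.0476, 1.2381, 3.4762).
‖u_2‖ = 4.3370, so q_2 = (0.2306, -0.4721, 0.2855, 0.8015).
r_{13} = q_1·a_3 = -5.2372; r_{23} = q_2·a_3 = -1.7787.
u_3 = a_3 + 5.2372·q_1 + 1.7787·q_2 = (-1.5899, -0.2684, 1.6506, -0.2886).
‖u_3‖ = 2.3254, so q_3 = (-0.6837, -0.1154, 0.7098, -0.1241).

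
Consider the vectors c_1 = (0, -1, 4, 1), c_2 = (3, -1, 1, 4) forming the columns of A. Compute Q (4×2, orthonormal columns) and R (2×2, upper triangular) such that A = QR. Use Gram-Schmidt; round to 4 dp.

Q = [[0.0000, 0.6325], [-0.2357, -0.1054], [0.9428, -0.2108], [0.2357, 0.7379]], R = [[4.2426, 2.1213], [0.0000, 4.7434]]

c_1 = (0, -1, 4, 1); ‖c_1‖ = 4.2426, so q_1 = (0.0000, -0.2357, 0.9428, 0.2357).
q_1·c_2 = 0.0000·3 + (-0.2357)·(-1) + 0.9428·1 + 0.2357·4 = 2.1213.
u_2 = c_2 − 2.1213·q_1 = (3.0000, -0.5000, -1.0000, 3.5000).
‖u_2‖ = 4.7434, so q_2 = (0.6325, -0.1054, -0.2108, 0.7379).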